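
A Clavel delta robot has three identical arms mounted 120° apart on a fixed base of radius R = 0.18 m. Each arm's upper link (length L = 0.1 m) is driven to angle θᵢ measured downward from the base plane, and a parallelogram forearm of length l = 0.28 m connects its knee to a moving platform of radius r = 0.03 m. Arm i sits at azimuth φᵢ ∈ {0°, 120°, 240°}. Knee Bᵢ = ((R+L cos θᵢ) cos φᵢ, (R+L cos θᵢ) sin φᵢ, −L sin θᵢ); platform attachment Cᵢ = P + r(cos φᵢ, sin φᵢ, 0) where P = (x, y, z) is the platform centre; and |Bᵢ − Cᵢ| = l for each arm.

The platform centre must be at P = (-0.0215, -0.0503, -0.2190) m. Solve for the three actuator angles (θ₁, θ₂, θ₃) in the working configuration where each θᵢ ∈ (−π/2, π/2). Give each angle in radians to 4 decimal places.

θ₁ = 0.8726, θ₂ = 0.9597, θ₃ = 0.1746

φ1=0.0° → target in arm frame (-0.0215, -0.0503)
  e−x'=0.1715;  (l²−L²−(e−x')²−y'²−z²)/2L = -0.0575
  θ1 = atan2(B,A) + arccos(C/0.2782) = 0.8726
arm 2 (φ=120.0°): x'=-0.0328, y'=0.0438
  e−x'=0.1828;  (l²−L²−(e−x')²−y'²−z²)/2L = -0.0745
  θ2 = atan2(B,A) + arccos(C/0.2853) = 0.9597
rotate P by −φ3: (0.0543, 0.0065, -0.2190)
  e−x'=0.0957;  (l²−L²−(e−x')²−y'²−z²)/2L = 0.0562
  θ3 = atan2(B,A) + arccos(C/0.2390) = 0.1746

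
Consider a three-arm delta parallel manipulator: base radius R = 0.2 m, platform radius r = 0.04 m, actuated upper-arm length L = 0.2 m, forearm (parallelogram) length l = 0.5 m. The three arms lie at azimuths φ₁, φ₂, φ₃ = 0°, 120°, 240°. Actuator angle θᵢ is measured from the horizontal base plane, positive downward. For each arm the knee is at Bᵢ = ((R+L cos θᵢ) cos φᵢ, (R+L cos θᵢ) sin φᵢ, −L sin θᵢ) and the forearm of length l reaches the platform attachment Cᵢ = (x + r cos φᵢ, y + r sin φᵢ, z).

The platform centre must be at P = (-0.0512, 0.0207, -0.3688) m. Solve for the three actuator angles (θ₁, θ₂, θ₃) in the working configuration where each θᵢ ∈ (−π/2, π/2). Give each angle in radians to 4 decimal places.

θ₁ = 0.3489, θ₂ = -0.0872, θ₃ = 0.0876

arm 1 (φ=0.0°): x'=-0.0512, y'=0.0207
  e−x'=0.2112;  (l²−L²−(e−x')²−y'²−z²)/2L = 0.0724
  θ1 = atan2(B,A) + arccos(C/0.4250) = 0.3489
φ2=120.0° → target in arm frame (0.0435, 0.0340)
  A cos θ + B sin θ = C:  0.1165·cos θ + -0.3688·sin θ = 0.1482
  √(A²+B²)=0.3868;  θ2 = -1.2649+1.1777 ≈ -0.0872
arm 3 (φ=240.0°): x'=0.0077, y'=-0.0547
  A cos θ + B sin θ = C:  0.1523·cos θ + -0.3688·sin θ = 0.1195
  √(A²+B²)=0.3990;  θ3 = -1.1791+1.2667 ≈ 0.0876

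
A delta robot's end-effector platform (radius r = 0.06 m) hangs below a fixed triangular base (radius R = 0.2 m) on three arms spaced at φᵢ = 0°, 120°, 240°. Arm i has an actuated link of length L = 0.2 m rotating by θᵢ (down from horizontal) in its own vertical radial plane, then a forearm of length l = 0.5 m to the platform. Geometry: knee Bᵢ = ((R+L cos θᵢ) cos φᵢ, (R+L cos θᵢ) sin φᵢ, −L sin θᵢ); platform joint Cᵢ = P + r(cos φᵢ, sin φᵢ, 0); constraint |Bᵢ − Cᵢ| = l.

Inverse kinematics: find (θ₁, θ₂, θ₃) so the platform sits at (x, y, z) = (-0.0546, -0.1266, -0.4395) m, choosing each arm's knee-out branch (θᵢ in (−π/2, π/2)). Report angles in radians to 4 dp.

θ₁ = 0.6108, θ₂ = 0.6979, θ₃ = -0.0874

arm 1 (φ=0.0°): x'=-0.0546, y'=-0.1266
  e−x'=0.1946;  (l²−L²−(e−x')²−y'²−z²)/2L = -0.0926
  θ1 = atan2(B,A) + arccos(C/0.4807) = 0.6108
arm 2 (φ=120.0°): x'=-0.0823, y'=0.1106
  A cos θ + B sin θ = C:  0.2223·cos θ + -0.4395·sin θ = -0.1121
  γ=atan2(-0.4395,0.2223)=-1.1024;  ψ=arccos(-0.2275)=1.8003;  θ2=γ+ψ≈0.6979
rotate P by −φ3: (0.1369, 0.0160, -0.4395)
  A cos θ + B sin θ = C:  0.0031·cos θ + -0.4395·sin θ = 0.0414
  γ=atan2(-0.4395,0.0031)=-1.5638;  ψ=arccos(0.0943)=1.4764;  θ3=γ+ψ≈-0.0874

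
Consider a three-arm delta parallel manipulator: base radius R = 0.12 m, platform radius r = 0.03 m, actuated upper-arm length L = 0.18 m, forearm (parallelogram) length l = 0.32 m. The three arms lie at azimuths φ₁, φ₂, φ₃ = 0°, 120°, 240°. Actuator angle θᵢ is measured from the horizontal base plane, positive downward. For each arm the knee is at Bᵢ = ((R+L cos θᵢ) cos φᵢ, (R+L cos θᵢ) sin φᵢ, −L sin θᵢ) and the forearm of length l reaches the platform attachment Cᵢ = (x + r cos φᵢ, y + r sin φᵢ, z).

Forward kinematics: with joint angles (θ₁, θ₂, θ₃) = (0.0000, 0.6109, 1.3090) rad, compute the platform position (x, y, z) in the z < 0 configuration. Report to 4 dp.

φ1=0.0°: virtual centre (0.2700, 0.0000, 0.0000), radius l
centre 2 = (0.2374·cos120.0°, 0.2374·sin120.0°, -0.1032) = (-0.1187, 0.2056, -0.1032)
φ3=240.0°: virtual centre (-0.0683, -0.1183, -0.1739), radius l
|centre ₂|²−|centre ₁|² = -0.0059;  |centre ₃|²−|centre ₁|² = -0.0240
plane₁₂: -0.7774x+0.4113y+-0.2065z = -0.0059
det = 0.4622;  x = 0.0244+-0.4151z,  y = 0.0318+-0.2826z
quadratic in z: (1.2522)z²+(0.1860)z+(-0.0411)=0, √Δ=0.4901 → z ∈ {-0.2699, 0.1214}; z = -0.2699 (taking z<0)
x = 0.1364, y = 0.1081

(0.1364, 0.1081, -0.2699)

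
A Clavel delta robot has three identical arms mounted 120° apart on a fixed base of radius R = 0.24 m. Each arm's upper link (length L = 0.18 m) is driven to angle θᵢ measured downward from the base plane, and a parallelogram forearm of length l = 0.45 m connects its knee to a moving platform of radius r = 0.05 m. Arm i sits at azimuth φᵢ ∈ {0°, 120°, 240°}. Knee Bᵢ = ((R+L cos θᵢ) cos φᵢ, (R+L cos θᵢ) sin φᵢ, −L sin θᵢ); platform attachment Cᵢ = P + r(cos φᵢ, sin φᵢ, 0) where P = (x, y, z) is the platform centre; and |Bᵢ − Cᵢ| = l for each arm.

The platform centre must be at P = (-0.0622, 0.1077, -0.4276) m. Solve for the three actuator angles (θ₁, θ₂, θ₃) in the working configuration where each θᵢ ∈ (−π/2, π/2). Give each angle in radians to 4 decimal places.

rotate P by −φ1: (-0.0622, 0.1077, -0.4276)
  A=0.2522, B=-0.4276, C=(l²−L²−A²−y'²−z²)/(2L)=-0.2443
  γ=atan2(-0.4276,0.2522)=-1.0379;  ψ=arccos(-0.4921)=2.0853;  θ1=γ+ψ≈1.0474
φ2=120.0° → target in arm frame (0.1244, 0.0000)
  A cos θ + B sin θ = C:  0.0656·cos θ + -0.4276·sin θ = -0.0474
  √(A²+B²)=0.4326;  θ2 = -1.4185+1.6805 ≈ 0.2620
φ3=240.0° → target in arm frame (-0.0622, -0.1077)
  A cos θ + B sin θ = C:  0.2522·cos θ + -0.4276·sin θ = -0.2443
  γ=atan2(-0.4276,0.2522)=-1.0380;  ψ=arccos(-0.4921)=2.0852;  θ3=γ+ψ≈1.0473

θ₁ = 1.0474, θ₂ = 0.2620, θ₃ = 1.0473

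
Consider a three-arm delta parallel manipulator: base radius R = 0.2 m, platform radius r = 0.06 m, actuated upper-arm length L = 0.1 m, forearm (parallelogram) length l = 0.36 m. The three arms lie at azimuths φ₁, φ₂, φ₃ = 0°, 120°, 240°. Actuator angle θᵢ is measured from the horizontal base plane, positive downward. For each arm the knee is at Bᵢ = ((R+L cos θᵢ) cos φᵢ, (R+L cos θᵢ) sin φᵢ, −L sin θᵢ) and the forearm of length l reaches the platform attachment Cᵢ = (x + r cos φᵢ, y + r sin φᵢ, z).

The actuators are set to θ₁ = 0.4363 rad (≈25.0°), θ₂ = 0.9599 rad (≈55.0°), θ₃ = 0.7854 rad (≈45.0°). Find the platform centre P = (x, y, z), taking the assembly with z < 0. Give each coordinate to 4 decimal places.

(0.0475, -0.0173, -0.3517)

arm 1 at φ=0.0°: (R−r)+L cos θ1 = 0.2306;  centre 1 = (0.2306, 0.0000, -0.0423)
φ2=120.0°: virtual centre (-0.0987, 0.1709, -0.0819), radius l
φ3=240.0°: virtual centre (-0.1054, -0.1825, -0.0707), radius l
eliminate P² terms by subtracting sphere 1 from 2 and 3
linear system: -0.6586x+0.3418y = -0.0093−-0.0793z; -0.6720x+-0.3650y = -0.0056−-0.0569z
det = 0.4701;  x = 0.0113+-0.1030z,  y = -0.0055+0.0336z
sphere 1 gives Az²+Bz+C=0 with A=1.0117, B=0.1293, C=-0.0797;  B²−4AC=0.3392;  roots -0.3517, 0.2239;  negative root z = -0.3517
x = 0.0475, y = -0.0173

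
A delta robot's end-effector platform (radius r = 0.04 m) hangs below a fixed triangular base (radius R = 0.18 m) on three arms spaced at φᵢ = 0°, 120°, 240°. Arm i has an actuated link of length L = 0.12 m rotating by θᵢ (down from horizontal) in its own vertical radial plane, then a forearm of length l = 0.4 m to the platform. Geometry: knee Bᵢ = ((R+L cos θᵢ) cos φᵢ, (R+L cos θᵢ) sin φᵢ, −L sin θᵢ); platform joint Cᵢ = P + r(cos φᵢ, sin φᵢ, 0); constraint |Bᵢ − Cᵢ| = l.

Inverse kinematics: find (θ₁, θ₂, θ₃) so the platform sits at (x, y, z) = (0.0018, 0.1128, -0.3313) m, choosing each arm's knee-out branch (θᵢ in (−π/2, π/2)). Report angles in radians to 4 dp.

θ₁ = 0.3486, θ₂ = -0.2620, θ₃ = 0.8725

arm 1 (φ=0.0°): x'=0.0018, y'=0.1128
  A cos θ + B sin θ = C:  0.1382·cos θ + -0.3313·sin θ = 0.0167
  γ=atan2(-0.3313,0.1382)=-1.1756;  ψ=arccos(0.0466)=1.5242;  θ1=γ+ψ≈0.3486
rotate P by −φ2: (0.0968, -0.0580, -0.3313)
  A=0.0432, B=-0.3313, C=(l²−L²−A²−y'²−z²)/(2L)=0.1276
  √(A²+B²)=0.3341;  θ2 = -1.4411+1.1791 ≈ -0.2620
arm 3 (φ=240.0°): x'=-0.0986, y'=-0.0548
  A=0.2386, B=-0.3313, C=(l²−L²−A²−y'²−z²)/(2L)=-0.1004
  √(A²+B²)=0.4083;  θ3 = -0.9467+1.8192 ≈ 0.8725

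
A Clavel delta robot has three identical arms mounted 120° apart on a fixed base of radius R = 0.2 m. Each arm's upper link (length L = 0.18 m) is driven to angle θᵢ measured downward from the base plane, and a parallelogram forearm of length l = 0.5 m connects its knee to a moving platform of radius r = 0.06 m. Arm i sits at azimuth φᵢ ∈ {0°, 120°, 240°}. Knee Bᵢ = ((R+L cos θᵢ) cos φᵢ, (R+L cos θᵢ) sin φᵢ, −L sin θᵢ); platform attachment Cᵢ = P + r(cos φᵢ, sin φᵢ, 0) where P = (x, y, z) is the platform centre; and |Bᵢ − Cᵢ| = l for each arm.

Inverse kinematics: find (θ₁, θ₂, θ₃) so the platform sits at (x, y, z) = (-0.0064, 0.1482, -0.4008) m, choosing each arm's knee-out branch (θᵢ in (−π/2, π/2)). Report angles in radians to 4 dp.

arm 1 (φ=0.0°): x'=-0.0064, y'=0.1482
  A cos θ + B sin θ = C:  0.1464·cos θ + -0.4008·sin θ = 0.0377
  θ1 = atan2(B,A) + arccos(C/0.4267) = 0.2618
rotate P by −φ2: (0.1315, -0.0686, -0.4008)
  A cos θ + B sin θ = C:  0.0085·cos θ + -0.4008·sin θ = 0.1450
  θ2 = atan2(B,A) + arccos(C/0.4009) = -0.3489
arm 3 (φ=240.0°): x'=-0.1251, y'=-0.0796
  e−x'=0.2651;  (l²−L²−(e−x')²−y'²−z²)/2L = -0.0547
  γ=atan2(-0.4008,0.2651)=-0.9864;  ψ=arccos(-0.1138)=1.6848;  θ3=γ+ψ≈0.6985

θ₁ = 0.2618, θ₂ = -0.3489, θ₃ = 0.6985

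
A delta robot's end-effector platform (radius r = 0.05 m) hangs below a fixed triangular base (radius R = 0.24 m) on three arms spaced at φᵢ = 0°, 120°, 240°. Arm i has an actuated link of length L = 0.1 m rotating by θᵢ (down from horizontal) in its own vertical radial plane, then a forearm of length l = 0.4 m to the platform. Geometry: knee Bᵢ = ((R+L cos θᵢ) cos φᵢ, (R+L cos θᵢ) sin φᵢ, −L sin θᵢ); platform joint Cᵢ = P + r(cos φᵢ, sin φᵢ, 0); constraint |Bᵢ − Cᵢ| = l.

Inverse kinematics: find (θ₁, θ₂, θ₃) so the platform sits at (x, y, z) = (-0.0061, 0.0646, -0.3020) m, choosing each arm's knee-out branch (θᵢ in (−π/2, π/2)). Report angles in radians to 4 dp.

arm 1 (φ=0.0°): x'=-0.0061, y'=0.0646
  A=0.1961, B=-0.3020, C=(l²−L²−A²−y'²−z²)/(2L)=0.0808
  γ=atan2(-0.3020,0.1961)=-0.9949;  ψ=arccos(0.2245)=1.3444;  θ1=γ+ψ≈0.3495
rotate P by −φ2: (0.0590, -0.0270, -0.3020)
  A cos θ + B sin θ = C:  0.1310·cos θ + -0.3020·sin θ = 0.2045
  θ2 = atan2(B,A) + arccos(C/0.3292) = -0.2611
rotate P by −φ3: (-0.0529, -0.0376, -0.3020)
  e−x'=0.2429;  (l²−L²−(e−x')²−y'²−z²)/2L = -0.0081
  θ3 = atan2(B,A) + arccos(C/0.3876) = 0.6982

θ₁ = 0.3495, θ₂ = -0.2611, θ₃ = 0.6982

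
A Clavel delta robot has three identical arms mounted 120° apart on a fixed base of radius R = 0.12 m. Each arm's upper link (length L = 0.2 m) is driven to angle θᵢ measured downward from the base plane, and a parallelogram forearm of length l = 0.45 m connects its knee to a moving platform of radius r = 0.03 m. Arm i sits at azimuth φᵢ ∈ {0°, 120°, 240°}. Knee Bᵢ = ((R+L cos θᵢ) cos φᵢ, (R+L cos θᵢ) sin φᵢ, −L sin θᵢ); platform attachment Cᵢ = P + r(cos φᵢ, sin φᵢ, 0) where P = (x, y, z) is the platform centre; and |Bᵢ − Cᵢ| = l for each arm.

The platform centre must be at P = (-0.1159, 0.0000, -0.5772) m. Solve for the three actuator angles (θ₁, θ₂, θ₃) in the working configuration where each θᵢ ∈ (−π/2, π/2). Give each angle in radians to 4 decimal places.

θ₁ = 1.3961, θ₂ = 0.9599, θ₃ = 0.9599

arm 1 (φ=0.0°): x'=-0.1159, y'=0.0000
  A cos θ + B sin θ = C:  0.2059·cos θ + -0.5772·sin θ = -0.5326
  θ1 = atan2(B,A) + arccos(C/0.6128) = 1.3961
arm 2 (φ=120.0°): x'=0.0579, y'=0.1004
  e−x'=0.0321;  (l²−L²−(e−x')²−y'²−z²)/2L = -0.4544
  γ=atan2(-0.5772,0.0321)=-1.5153;  ψ=arccos(-0.7860)=2.4752;  θ2=γ+ψ≈0.9599
arm 3 (φ=240.0°): x'=0.0580, y'=-0.1004
  A cos θ + B sin θ = C:  0.0320·cos θ + -0.5772·sin θ = -0.4544
  γ=atan2(-0.5772,0.0320)=-1.5153;  ψ=arccos(-0.7860)=2.4752;  θ3=γ+ψ≈0.9599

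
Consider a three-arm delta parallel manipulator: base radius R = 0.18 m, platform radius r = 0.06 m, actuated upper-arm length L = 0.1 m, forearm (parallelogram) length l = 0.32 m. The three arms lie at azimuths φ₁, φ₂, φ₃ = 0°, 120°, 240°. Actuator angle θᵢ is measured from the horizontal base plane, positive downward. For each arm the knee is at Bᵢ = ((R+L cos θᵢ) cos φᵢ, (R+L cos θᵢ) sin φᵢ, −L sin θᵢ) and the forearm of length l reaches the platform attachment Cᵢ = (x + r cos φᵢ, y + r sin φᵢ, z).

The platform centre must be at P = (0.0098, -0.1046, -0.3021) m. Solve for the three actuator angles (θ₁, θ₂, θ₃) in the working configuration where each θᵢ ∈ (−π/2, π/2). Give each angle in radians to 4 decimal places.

rotate P by −φ1: (0.0098, -0.1046, -0.3021)
  e−x'=0.1102;  (l²−L²−(e−x')²−y'²−z²)/2L = -0.1097
  √(A²+B²)=0.3216;  θ1 = -1.2210+1.9191 ≈ 0.6981
rotate P by −φ2: (-0.0955, 0.0438, -0.3021)
  e−x'=0.2155;  (l²−L²−(e−x')²−y'²−z²)/2L = -0.2361
  γ=atan2(-0.3021,0.2155)=-0.9512;  ψ=arccos(-0.6362)=2.2604;  θ2=γ+ψ≈1.3092
rotate P by −φ3: (0.0857, 0.0608, -0.3021)
  A cos θ + B sin θ = C:  0.0343·cos θ + -0.3021·sin θ = -0.0187
  γ=atan2(-0.3021,0.0343)=-1.4577;  ψ=arccos(-0.0615)=1.6323;  θ3=γ+ψ≈0.1746

θ₁ = 0.6981, θ₂ = 1.3092, θ₃ = 0.1746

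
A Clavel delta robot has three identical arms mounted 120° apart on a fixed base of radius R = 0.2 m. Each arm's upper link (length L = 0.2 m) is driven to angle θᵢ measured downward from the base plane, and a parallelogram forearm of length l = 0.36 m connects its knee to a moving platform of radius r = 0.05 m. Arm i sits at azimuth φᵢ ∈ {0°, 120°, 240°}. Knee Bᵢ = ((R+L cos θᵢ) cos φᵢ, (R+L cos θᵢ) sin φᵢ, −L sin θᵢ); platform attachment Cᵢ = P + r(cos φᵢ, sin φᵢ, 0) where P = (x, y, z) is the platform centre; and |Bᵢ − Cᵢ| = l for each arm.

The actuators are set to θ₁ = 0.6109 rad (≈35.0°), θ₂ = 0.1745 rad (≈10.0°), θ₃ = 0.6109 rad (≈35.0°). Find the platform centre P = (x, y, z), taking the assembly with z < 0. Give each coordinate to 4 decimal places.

(-0.0235, 0.0407, -0.2337)

centre 1 = (0.3138·cos0.0°, 0.3138·sin0.0°, -0.1147) = (0.3138, 0.0000, -0.1147)
arm 2 at φ=120.0°: (R−r)+L cos θ2 = 0.3470;  centre 2 = (-0.1735, 0.3005, -0.0347)
arm 3 at φ=240.0°: (R−r)+L cos θ3 = 0.3138;  centre 3 = (-0.1569, -0.2718, -0.1147)
eliminate P² terms by subtracting sphere 1 from 2 and 3
[-0.9746 0.6010 0.1600]·P = 0.0099;  [-0.9415 -0.5436 0.0000]·P = 0.0000
det = 1.0956;  x = -0.0049+0.0794z,  y = 0.0085+-0.1375z
into |P−centre ₁|² = l²: 1.0252z² + 0.1765z + -0.0148 = 0;  Δ = 0.0917;  z = -0.2337 or 0.0616 → z<0 root = -0.2337
x = -0.0235, y = 0.0407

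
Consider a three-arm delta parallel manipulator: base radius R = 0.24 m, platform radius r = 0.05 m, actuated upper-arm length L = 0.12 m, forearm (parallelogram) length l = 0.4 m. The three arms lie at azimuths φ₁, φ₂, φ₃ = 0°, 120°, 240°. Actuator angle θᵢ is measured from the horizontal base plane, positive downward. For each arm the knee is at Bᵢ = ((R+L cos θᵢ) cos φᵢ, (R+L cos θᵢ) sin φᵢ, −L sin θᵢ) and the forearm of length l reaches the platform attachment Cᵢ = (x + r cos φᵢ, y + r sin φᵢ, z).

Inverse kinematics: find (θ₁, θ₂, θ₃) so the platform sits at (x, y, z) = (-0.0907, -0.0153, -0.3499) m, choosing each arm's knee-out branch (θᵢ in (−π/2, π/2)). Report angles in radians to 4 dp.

θ₁ = 1.2216, θ₂ = 0.5239, θ₃ = 0.3495

φ1=0.0° → target in arm frame (-0.0907, -0.0153)
  A=0.2807, B=-0.3499, C=(l²−L²−A²−y'²−z²)/(2L)=-0.2327
  θ1 = atan2(B,A) + arccos(C/0.4486) = 1.2216
rotate P by −φ2: (0.0321, 0.0862, -0.3499)
  e−x'=0.1579;  (l²−L²−(e−x')²−y'²−z²)/2L = -0.0383
  √(A²+B²)=0.3839;  θ2 = -1.1469+1.6707 ≈ 0.5239
φ3=240.0° → target in arm frame (0.0586, -0.0709)
  A cos θ + B sin θ = C:  0.1314·cos θ + -0.3499·sin θ = 0.0037
  γ=atan2(-0.3499,0.1314)=-1.2116;  ψ=arccos(0.0098)=1.5610;  θ3=γ+ψ≈0.3495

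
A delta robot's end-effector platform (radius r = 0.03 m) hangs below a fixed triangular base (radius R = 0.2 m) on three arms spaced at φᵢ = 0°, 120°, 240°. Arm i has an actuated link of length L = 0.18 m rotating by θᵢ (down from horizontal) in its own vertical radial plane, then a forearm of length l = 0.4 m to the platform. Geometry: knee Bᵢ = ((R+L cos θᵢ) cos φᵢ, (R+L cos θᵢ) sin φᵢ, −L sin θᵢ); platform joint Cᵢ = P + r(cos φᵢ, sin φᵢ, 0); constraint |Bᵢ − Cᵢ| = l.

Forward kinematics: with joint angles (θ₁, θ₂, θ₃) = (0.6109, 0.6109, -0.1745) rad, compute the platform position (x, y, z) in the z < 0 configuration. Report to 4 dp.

φ1=0.0°: virtual centre (0.3174, 0.0000, -0.1032), radius l
φ2=120.0°: virtual centre (-0.1587, 0.2749, -0.1032), radius l
arm 3 at φ=240.0°: ρ3 = 0.3473;  O3 = (-0.1736, -0.3007, 0.0313)
subtract pairs → two planes through P
plane₁₂: -0.9523x+0.5498y+0.0000z = 0.0000
Cramer: x(z) = -0.0050+0.1329z;  y(z) = -0.0087+0.2302z
quadratic in z: (1.0707)z²+(0.1168)z+(-0.0453)=0, √Δ=0.4556 → z ∈ {-0.2673, 0.1582}; z = -0.2673 (taking z<0)
x = -0.0405, y = -0.0702

(-0.0405, -0.0702, -0.2673)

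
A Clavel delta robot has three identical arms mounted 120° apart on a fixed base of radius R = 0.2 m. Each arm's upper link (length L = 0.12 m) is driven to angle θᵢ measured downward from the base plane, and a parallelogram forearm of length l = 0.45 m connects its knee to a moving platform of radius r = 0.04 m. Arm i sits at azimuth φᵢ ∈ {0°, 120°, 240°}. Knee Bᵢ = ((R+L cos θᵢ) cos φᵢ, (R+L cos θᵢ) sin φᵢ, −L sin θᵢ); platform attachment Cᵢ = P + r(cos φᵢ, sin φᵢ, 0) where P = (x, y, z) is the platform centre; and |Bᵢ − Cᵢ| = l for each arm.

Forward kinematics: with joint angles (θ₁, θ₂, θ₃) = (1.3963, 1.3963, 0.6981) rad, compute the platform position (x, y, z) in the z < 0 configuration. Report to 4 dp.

arm 1 at φ=0.0°: e+L cos θ1 = 0.1808;  O1 = (0.1808, 0.0000, -0.1182)
O2 = (0.1808·cos120.0°, 0.1808·sin120.0°, -0.1182) = (-0.0904, 0.1566, -0.1182)
φ3=240.0°: virtual centre (-0.1260, -0.2182, -0.0771), radius l
eliminate P² terms by subtracting sphere 1 from 2 and 3
[-0.5425 0.3132 0.0000]·P = 0.0000;  [-0.6136 -0.4364 0.0821]·P = 0.0228
Cramer: x(z) = -0.0166+0.0599z;  y(z) = -0.0288+0.1038z
into |P−O₁|² = l²: 1.0144z² + 0.2067z + -0.1487 = 0;  Δ = 0.6462;  z = -0.4981 or 0.2943 → z<0 root = -0.4981
x = -0.0465, y = -0.0805

(-0.0465, -0.0805, -0.4981)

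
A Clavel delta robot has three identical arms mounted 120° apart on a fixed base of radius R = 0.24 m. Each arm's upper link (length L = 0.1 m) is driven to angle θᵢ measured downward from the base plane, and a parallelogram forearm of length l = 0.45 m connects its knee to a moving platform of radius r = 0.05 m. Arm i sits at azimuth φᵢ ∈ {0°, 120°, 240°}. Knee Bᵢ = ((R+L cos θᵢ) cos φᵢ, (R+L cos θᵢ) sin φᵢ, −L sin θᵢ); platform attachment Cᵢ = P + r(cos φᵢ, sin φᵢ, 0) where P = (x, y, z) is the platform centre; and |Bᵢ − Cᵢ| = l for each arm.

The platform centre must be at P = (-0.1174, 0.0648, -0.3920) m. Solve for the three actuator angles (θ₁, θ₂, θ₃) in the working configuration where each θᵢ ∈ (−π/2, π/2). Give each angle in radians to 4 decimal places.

θ₁ = 1.3095, θ₂ = -0.1740, θ₃ = 0.6109

rotate P by −φ1: (-0.1174, 0.0648, -0.3920)
  e−x'=0.3074;  (l²−L²−(e−x')²−y'²−z²)/2L = -0.2993
  θ1 = atan2(B,A) + arccos(C/0.4982) = 1.3095
φ2=120.0° → target in arm frame (0.1148, 0.0693)
  A=0.0752, B=-0.3920, C=(l²−L²−A²−y'²−z²)/(2L)=0.1419
  √(A²+B²)=0.3991;  θ2 = -1.3813+1.2073 ≈ -0.1740
arm 3 (φ=240.0°): x'=0.0026, y'=-0.1341
  A cos θ + B sin θ = C:  0.1874·cos θ + -0.3920·sin θ = -0.0713
  θ3 = atan2(B,A) + arccos(C/0.4345) = 0.6109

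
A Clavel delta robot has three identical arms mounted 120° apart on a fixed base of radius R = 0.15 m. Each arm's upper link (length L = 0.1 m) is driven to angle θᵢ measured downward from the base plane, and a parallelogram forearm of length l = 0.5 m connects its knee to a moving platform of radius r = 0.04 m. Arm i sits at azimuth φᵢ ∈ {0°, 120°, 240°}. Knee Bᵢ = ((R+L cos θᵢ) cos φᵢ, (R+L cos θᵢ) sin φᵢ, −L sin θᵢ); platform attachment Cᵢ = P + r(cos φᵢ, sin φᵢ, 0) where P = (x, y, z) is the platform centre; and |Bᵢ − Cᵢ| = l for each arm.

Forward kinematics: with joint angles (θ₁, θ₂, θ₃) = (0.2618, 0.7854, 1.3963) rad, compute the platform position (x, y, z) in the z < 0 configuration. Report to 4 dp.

centre 1 = (0.2066·cos0.0°, 0.2066·sin0.0°, -0.0259) = (0.2066, 0.0000, -0.0259)
centre 2 = (0.1807·cos120.0°, 0.1807·sin120.0°, -0.0707) = (-0.0904, 0.1565, -0.0707)
centre 3 = (0.1274·cos240.0°, 0.1274·sin240.0°, -0.0985) = (-0.0637, -0.1103, -0.0985)
subtract pairs → two planes through P
[-0.5939 0.3130 -0.0897]·P = -0.0057;  [-0.5405 -0.2206 -0.1452]·P = -0.0174
Cramer: x(z) = 0.0224-0.2173z;  y(z) = 0.0242-0.1258z
quadratic in z: (1.0630)z²+(0.1257)z+(-0.2148)=0, √Δ=0.9639 → z ∈ {-0.5125, 0.3943}; z = -0.5125 (taking z<0)
x = 0.1337, y = 0.0887

(0.1337, 0.0887, -0.5125)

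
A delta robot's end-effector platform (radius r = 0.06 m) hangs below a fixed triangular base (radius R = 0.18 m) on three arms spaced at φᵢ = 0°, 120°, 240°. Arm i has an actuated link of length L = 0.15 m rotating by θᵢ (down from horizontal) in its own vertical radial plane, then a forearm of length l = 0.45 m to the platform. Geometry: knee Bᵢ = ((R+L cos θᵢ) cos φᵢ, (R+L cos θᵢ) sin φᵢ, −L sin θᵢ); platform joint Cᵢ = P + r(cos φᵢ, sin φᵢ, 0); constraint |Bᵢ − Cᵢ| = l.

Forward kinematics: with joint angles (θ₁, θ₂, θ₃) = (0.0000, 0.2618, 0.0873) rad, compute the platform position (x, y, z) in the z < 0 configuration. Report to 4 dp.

(0.0252, -0.0223, -0.3769)

φ1=0.0°: virtual centre (0.2700, 0.0000, 0.0000), radius l
arm 2 at φ=120.0°: (R−r)+L cos θ2 = 0.2649;  centre 2 = (-0.1324, 0.2294, -0.0388)
φ3=240.0°: virtual centre (-0.1347, -0.2333, -0.0131), radius l
eliminate P² terms by subtracting sphere 1 from 2 and 3
[-0.8049 0.4588 -0.0776]·P = -0.0012;  [-0.8094 -0.4667 -0.0262]·P = -0.0001
Cramer: x(z) = 0.0009-0.0646z;  y(z) = -0.0012+0.0560z
quadratic in z: (1.0073)z²+(0.0346)z+(-0.1301)=0, √Δ=0.7247 → z ∈ {-0.3769, 0.3425}; z = -0.3769 (taking z<0)
x = 0.0252, y = -0.0223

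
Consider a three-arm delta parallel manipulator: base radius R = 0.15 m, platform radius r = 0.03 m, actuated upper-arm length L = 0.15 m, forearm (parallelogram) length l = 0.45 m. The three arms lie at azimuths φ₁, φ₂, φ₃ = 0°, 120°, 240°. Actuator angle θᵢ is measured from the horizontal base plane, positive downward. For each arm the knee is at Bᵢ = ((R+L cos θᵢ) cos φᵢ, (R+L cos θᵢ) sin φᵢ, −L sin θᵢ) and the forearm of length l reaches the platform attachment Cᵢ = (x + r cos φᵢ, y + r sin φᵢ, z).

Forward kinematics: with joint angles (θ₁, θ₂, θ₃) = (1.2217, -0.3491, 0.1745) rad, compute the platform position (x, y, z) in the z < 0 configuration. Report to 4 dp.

(-0.2184, 0.0603, -0.3577)

centre 1 = (0.1713·cos0.0°, 0.1713·sin0.0°, -0.1410) = (0.1713, 0.0000, -0.1410)
centre 2 = (0.2610·cos120.0°, 0.2610·sin120.0°, 0.0513) = (-0.1305, 0.2260, 0.0513)
φ3=240.0°: virtual centre (-0.1339, -0.2319, -0.0260), radius l
eliminate P² terms by subtracting sphere 1 from 2 and 3
plane₁₂: -0.6036x+0.4520y+0.3845z = 0.0215
det = 0.5557;  x = -0.0368+0.5078z,  y = -0.0015+-0.1727z
into |P−centre ₁|² = l²: 1.2876z² + 0.0711z + -0.1393 = 0;  Δ = 0.7227;  z = -0.3577 or 0.3025 → z<0 root = -0.3577
x = -0.2184, y = 0.0603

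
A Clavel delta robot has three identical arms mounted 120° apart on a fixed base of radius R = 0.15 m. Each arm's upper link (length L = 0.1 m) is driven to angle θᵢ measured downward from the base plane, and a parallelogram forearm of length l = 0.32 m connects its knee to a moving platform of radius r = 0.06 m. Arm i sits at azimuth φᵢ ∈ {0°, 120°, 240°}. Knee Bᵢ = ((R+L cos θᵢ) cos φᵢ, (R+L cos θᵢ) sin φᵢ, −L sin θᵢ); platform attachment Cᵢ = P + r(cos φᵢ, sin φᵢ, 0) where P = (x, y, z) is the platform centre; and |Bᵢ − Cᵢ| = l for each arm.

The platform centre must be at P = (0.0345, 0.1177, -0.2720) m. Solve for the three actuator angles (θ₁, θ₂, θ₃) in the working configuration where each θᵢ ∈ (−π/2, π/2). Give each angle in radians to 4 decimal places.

rotate P by −φ1: (0.0345, 0.1177, -0.2720)
  A cos θ + B sin θ = C:  0.0555·cos θ + -0.2720·sin θ = 0.0074
  θ1 = atan2(B,A) + arccos(C/0.2776) = 0.1746
arm 2 (φ=120.0°): x'=0.0847, y'=-0.0887
  A=0.0053, B=-0.2720, C=(l²−L²−A²−y'²−z²)/(2L)=0.0526
  γ=atan2(-0.2720,0.0053)=-1.5512;  ψ=arccos(0.1933)=1.3763;  θ2=γ+ψ≈-0.1749
φ3=240.0° → target in arm frame (-0.1192, -0.0290)
  e−x'=0.2092;  (l²−L²−(e−x')²−y'²−z²)/2L = -0.1309
  γ=atan2(-0.2720,0.2092)=-0.9152;  ψ=arccos(-0.3815)=1.9622;  θ3=γ+ψ≈1.0470

θ₁ = 0.1746, θ₂ = -0.1749, θ₃ = 1.0470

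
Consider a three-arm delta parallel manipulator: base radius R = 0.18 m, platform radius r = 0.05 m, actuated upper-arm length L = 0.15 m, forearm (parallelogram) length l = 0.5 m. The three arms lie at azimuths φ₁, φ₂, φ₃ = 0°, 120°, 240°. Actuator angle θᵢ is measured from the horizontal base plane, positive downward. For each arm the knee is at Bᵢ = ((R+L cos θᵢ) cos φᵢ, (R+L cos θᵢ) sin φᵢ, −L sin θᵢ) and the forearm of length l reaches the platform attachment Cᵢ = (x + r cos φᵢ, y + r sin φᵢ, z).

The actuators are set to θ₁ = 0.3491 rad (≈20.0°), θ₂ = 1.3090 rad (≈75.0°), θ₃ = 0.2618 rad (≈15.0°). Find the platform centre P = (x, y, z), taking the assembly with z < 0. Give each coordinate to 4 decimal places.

(0.0895, -0.1809, -0.4807)

arm 1 at φ=0.0°: ρ1 = 0.2710;  centre 1 = (0.2710, 0.0000, -0.0513)
φ2=120.0°: virtual centre (-0.0844, 0.1462, -0.1449), radius l
arm 3 at φ=240.0°: ρ3 = 0.2749;  centre 3 = (-0.1374, -0.2381, -0.0388)
|centre ₂|²−|centre ₁|² = -0.0266;  |centre ₃|²−|centre ₁|² = 0.0010
plane₁₂: -0.7107x+0.2924y+-0.1872z = -0.0266
Cramer: x(z) = 0.0214-0.1417z;  y(z) = -0.0388+0.2956z
sphere 1 gives Az²+Bz+C=0 with A=1.1075, B=0.1504, C=-0.1836;  B²−4AC=0.8358;  roots -0.4807, 0.3449;  negative root z = -0.4807
x = 0.0895, y = -0.1809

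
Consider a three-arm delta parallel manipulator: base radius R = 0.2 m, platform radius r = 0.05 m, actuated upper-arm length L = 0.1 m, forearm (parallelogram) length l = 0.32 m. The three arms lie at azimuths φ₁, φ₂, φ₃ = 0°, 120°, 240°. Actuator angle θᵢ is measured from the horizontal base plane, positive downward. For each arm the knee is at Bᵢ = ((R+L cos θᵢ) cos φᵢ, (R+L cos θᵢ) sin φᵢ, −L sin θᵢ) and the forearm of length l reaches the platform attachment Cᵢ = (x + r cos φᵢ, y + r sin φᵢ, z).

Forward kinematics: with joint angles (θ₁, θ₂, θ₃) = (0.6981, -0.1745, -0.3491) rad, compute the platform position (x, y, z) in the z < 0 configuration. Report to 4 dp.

(-0.0611, -0.0068, -0.2043)

φ1=0.0°: virtual centre (0.2266, 0.0000, -0.0643), radius l
φ2=120.0°: virtual centre (-0.1242, 0.2152, 0.0174), radius l
S3 = (0.2440·cos240.0°, 0.2440·sin240.0°, 0.0342) = (-0.1220, -0.2113, 0.0342)
eliminate P² terms by subtracting sphere 1 from 2 and 3
[-0.7017 0.4304 0.1633]·P = 0.0066;  [-0.6972 -0.4226 0.1970]·P = 0.0052
det = 0.5966;  x = -0.0084+0.2577z,  y = 0.0015+0.0409z
quadratic in z: (1.0681)z²+(0.0075)z+(-0.0430)=0, √Δ=0.4289 → z ∈ {-0.2043, 0.1972}; z = -0.2043 (taking z<0)
x = -0.0611, y = -0.0068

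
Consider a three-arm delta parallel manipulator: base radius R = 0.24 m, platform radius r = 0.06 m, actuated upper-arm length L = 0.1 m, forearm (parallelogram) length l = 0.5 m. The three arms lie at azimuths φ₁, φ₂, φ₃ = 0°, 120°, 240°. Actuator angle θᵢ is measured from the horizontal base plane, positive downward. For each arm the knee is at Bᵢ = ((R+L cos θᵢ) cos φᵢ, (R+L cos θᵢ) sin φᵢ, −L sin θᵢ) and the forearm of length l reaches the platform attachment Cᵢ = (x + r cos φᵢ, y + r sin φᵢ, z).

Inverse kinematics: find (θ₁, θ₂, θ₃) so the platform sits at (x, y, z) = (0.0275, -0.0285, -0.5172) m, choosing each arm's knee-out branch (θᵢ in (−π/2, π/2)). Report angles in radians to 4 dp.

θ₁ = 0.7853, θ₂ = 1.1346, θ₃ = 0.8729

rotate P by −φ1: (0.0275, -0.0285, -0.5172)
  A=0.1525, B=-0.5172, C=(l²−L²−A²−y'²−z²)/(2L)=-0.2578
  θ1 = atan2(B,A) + arccos(C/0.5392) = 0.7853
φ2=120.0° → target in arm frame (-0.0384, -0.0096)
  e−x'=0.2184;  (l²−L²−(e−x')²−y'²−z²)/2L = -0.3765
  θ2 = atan2(B,A) + arccos(C/0.5614) = 1.1346
arm 3 (φ=240.0°): x'=0.0109, y'=0.0381
  e−x'=0.1691;  (l²−L²−(e−x')²−y'²−z²)/2L = -0.2876
  θ3 = atan2(B,A) + arccos(C/0.5441) = 0.8729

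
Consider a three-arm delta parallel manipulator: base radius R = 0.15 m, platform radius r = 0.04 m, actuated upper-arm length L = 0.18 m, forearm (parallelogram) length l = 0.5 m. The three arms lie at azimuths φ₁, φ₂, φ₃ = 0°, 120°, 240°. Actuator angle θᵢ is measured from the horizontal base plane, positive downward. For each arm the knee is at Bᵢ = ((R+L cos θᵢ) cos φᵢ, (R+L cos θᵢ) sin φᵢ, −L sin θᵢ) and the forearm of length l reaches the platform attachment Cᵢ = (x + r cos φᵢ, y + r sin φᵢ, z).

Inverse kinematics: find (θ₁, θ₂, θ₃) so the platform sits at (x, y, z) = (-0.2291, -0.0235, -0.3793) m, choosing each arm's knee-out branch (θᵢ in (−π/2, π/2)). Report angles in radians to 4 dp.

θ₁ = 0.9598, θ₂ = -0.1746, θ₃ = -0.3490

rotate P by −φ1: (-0.2291, -0.0235, -0.3793)
  A cos θ + B sin θ = C:  0.3391·cos θ + -0.3793·sin θ = -0.1161
  √(A²+B²)=0.5088;  θ1 = -0.8413+1.8011 ≈ 0.9598
rotate P by −φ2: (0.0942, 0.2102, -0.3793)
  e−x'=0.0158;  (l²−L²−(e−x')²−y'²−z²)/2L = 0.0814
  θ2 = atan2(B,A) + arccos(C/0.3796) = -0.1746
arm 3 (φ=240.0°): x'=0.1349, y'=-0.1867
  A=-0.0249, B=-0.3793, C=(l²−L²−A²−y'²−z²)/(2L)=0.1063
  √(A²+B²)=0.3801;  θ3 = -1.6364+1.2873 ≈ -0.3490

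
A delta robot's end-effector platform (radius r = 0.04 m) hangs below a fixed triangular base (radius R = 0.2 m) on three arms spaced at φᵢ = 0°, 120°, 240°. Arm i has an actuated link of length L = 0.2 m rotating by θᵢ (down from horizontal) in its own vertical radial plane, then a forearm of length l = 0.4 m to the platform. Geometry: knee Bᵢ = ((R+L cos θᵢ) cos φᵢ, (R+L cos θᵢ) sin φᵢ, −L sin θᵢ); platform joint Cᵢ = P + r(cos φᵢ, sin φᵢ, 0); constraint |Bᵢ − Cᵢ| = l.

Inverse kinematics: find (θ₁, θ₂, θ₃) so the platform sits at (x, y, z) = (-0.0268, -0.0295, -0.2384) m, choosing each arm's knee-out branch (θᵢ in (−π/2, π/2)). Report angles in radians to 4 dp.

θ₁ = 0.4365, θ₂ = 0.3491, θ₃ = -0.0002

arm 1 (φ=0.0°): x'=-0.0268, y'=-0.0295
  A cos θ + B sin θ = C:  0.1868·cos θ + -0.2384·sin θ = 0.0685
  √(A²+B²)=0.3029;  θ1 = -0.9062+1.3426 ≈ 0.4365
arm 2 (φ=120.0°): x'=-0.0121, y'=0.0380
  A=0.1721, B=-0.2384, C=(l²−L²−A²−y'²−z²)/(2L)=0.0802
  √(A²+B²)=0.2941;  θ2 = -0.9454+1.2945 ≈ 0.3491
φ3=240.0° → target in arm frame (0.0389, -0.0085)
  A=0.1211, B=-0.2384, C=(l²−L²−A²−y'²−z²)/(2L)=0.1211
  γ=atan2(-0.2384,0.1211)=-1.1010;  ψ=arccos(0.4529)=1.1007;  θ3=γ+ψ≈-0.0002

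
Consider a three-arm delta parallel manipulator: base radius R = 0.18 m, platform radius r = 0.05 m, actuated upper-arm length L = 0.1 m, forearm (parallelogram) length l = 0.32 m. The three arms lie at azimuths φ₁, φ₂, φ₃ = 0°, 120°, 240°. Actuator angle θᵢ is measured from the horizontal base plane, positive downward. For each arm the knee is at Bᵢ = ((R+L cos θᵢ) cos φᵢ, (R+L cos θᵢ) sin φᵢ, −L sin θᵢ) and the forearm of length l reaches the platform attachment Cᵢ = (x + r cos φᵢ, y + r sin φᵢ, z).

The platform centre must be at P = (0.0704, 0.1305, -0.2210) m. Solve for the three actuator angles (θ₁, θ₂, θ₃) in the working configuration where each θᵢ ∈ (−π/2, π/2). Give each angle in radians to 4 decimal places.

θ₁ = -0.2624, θ₂ = -0.3485, θ₃ = 1.3962

arm 1 (φ=0.0°): x'=0.0704, y'=0.1305
  A cos θ + B sin θ = C:  0.0596·cos θ + -0.2210·sin θ = 0.1149
  √(A²+B²)=0.2289;  θ1 = -1.3074+1.0450 ≈ -0.2624
arm 2 (φ=120.0°): x'=0.0778, y'=-0.1262
  A=0.0522, B=-0.2210, C=(l²−L²−A²−y'²−z²)/(2L)=0.1245
  √(A²+B²)=0.2271;  θ2 = -1.3389+0.9904 ≈ -0.3485
φ3=240.0° → target in arm frame (-0.1482, -0.0043)
  A=0.2782, B=-0.2210, C=(l²−L²−A²−y'²−z²)/(2L)=-0.1693
  γ=atan2(-0.2210,0.2782)=-0.6713;  ψ=arccos(-0.4765)=2.0675;  θ3=γ+ψ≈1.3962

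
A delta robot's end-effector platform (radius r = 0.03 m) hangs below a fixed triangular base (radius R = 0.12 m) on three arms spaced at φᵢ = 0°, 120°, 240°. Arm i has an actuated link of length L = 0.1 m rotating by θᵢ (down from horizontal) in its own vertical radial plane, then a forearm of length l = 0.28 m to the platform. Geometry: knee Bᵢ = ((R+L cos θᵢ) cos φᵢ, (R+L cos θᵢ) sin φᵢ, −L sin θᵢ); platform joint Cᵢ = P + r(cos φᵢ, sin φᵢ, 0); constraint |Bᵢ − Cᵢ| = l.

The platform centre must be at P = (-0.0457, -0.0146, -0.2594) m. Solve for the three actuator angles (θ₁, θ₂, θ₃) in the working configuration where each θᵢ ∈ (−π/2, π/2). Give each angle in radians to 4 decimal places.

θ₁ = 0.7858, θ₂ = 0.4362, θ₃ = 0.2619

arm 1 (φ=0.0°): x'=-0.0457, y'=-0.0146
  A=0.1357, B=-0.2594, C=(l²−L²−A²−y'²−z²)/(2L)=-0.0876
  √(A²+B²)=0.2928;  θ1 = -1.0888+1.8746 ≈ 0.7858
arm 2 (φ=120.0°): x'=0.0102, y'=0.0469
  A cos θ + B sin θ = C:  0.0798·cos θ + -0.2594·sin θ = -0.0373
  √(A²+B²)=0.2714;  θ2 = -1.2724+1.7085 ≈ 0.4362
φ3=240.0° → target in arm frame (0.0355, -0.0323)
  A cos θ + B sin θ = C:  0.0545·cos θ + -0.2594·sin θ = -0.0145
  θ3 = atan2(B,A) + arccos(C/0.2651) = 0.2619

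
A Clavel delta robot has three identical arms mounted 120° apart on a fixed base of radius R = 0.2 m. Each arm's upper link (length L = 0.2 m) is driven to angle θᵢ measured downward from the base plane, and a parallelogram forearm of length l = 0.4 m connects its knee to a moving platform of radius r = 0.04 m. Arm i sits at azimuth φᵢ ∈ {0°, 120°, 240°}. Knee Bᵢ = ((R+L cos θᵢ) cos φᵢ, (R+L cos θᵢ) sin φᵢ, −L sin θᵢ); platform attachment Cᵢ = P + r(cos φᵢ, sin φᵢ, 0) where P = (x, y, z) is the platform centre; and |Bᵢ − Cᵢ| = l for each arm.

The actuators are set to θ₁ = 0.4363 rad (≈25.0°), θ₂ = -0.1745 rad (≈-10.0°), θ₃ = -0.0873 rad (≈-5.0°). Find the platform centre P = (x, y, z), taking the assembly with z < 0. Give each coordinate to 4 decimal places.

(-0.0451, 0.0047, -0.1879)

arm 1 at φ=0.0°: (R−r)+L cos θ1 = 0.3413;  centre 1 = (0.3413, 0.0000, -0.0845)
arm 2 at φ=120.0°: (R−r)+L cos θ2 = 0.3570;  centre 2 = (-0.1785, 0.3091, 0.0347)
φ3=240.0°: virtual centre (-0.1796, -0.3111, 0.0174), radius l
|centre ₂|²−|centre ₁|² = 0.0050;  |centre ₃|²−|centre ₁|² = 0.0058
plane₁₂: -1.0395x+0.6183y+0.2385z = 0.0050
Cramer: x(z) = -0.0052+0.2126z;  y(z) = -0.0006-0.0283z
sphere 1 gives Az²+Bz+C=0 with A=1.0460, B=0.0218, C=-0.0328;  B²−4AC=0.1379;  roots -0.1879, 0.1671;  negative root z = -0.1879
x = -0.0451, y = 0.0047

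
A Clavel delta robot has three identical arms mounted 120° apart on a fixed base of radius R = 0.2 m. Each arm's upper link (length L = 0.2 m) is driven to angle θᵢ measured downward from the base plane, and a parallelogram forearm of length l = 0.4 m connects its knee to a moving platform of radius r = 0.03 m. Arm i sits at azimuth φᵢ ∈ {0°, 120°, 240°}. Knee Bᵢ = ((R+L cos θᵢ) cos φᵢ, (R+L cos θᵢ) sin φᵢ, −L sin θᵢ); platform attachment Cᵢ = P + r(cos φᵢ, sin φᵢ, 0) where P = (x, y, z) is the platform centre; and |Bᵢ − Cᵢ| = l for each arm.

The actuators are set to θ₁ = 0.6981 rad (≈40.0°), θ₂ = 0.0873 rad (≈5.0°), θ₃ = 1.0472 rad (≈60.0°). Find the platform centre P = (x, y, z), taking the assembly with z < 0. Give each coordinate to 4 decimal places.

(-0.0099, 0.1184, -0.3156)

arm 1 at φ=0.0°: ρ1 = 0.3232;  O1 = (0.3232, 0.0000, -0.1286)
arm 2 at φ=120.0°: ρ2 = 0.3692;  O2 = (-0.1846, 0.3198, -0.0174)
φ3=240.0°: virtual centre (-0.1350, -0.2338, -0.1732), radius l
subtract pairs → two planes through P
plane₁₂: -1.0157x+0.6395y+0.2222z = 0.0156
det = 1.0611;  x = 0.0040+0.0441z,  y = 0.0308+-0.2774z
sphere 1 gives Az²+Bz+C=0 with A=1.0789, B=0.2118, C=-0.0406;  B²−4AC=0.2202;  roots -0.3156, 0.1193;  negative root z = -0.3156
x = -0.0099, y = 0.1184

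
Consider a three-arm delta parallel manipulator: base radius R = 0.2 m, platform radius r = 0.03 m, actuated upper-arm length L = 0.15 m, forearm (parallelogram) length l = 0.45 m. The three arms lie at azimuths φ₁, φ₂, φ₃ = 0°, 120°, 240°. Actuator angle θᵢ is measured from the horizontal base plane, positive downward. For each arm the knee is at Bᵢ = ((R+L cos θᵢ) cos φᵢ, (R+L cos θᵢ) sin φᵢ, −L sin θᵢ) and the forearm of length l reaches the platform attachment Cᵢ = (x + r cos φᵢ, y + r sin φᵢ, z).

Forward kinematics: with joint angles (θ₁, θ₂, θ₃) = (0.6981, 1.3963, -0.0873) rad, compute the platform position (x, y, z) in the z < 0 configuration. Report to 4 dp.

S1 = (0.2849·cos0.0°, 0.2849·sin0.0°, -0.0964) = (0.2849, 0.0000, -0.0964)
arm 2 at φ=120.0°: ρ2 = 0.1960;  S2 = (-0.0980, 0.1698, -0.1477)
φ3=240.0°: virtual centre (-0.1597, -0.2766, 0.0131), radius l
|S₂|²−|S₁|² = -0.0302;  |S₃|²−|S₁|² = 0.0117
plane₁₂: -0.7659x+0.3396y+-0.1026z = -0.0302
det = 0.7257;  x = 0.0175+0.0242z,  y = -0.0494+0.3569z
sphere 1 gives Az²+Bz+C=0 with A=1.1279, B=0.1446, C=-0.1193;  B²−4AC=0.5591;  roots -0.3956, 0.2673;  negative root z = -0.3956
x = 0.0080, y = -0.1906

(0.0080, -0.1906, -0.3956)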